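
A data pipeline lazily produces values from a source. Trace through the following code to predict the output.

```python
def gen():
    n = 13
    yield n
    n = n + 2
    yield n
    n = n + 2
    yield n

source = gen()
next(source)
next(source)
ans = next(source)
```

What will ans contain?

Step 1: Trace through generator execution:
  Yield 1: n starts at 13, yield 13
  Yield 2: n = 13 + 2 = 15, yield 15
  Yield 3: n = 15 + 2 = 17, yield 17
Step 2: First next() gets 13, second next() gets the second value, third next() yields 17.
Therefore ans = 17.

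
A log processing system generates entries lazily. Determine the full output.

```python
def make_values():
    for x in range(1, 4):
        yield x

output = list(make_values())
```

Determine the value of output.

Step 1: The generator yields each value from range(1, 4).
Step 2: list() consumes all yields: [1, 2, 3].
Therefore output = [1, 2, 3].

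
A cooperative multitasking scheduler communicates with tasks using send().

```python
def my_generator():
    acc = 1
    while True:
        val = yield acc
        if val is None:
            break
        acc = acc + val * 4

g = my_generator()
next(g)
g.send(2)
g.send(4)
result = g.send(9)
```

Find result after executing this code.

Step 1: next() -> yield acc=1.
Step 2: send(2) -> val=2, acc = 1 + 2*4 = 9, yield 9.
Step 3: send(4) -> val=4, acc = 9 + 4*4 = 25, yield 25.
Step 4: send(9) -> val=9, acc = 25 + 9*4 = 61, yield 61.
Therefore result = 61.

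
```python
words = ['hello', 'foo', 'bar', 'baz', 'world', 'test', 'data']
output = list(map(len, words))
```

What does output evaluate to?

Step 1: Map len() to each word:
  'hello' -> 5
  'foo' -> 3
  'bar' -> 3
  'baz' -> 3
  'world' -> 5
  'test' -> 4
  'data' -> 4
Therefore output = [5, 3, 3, 3, 5, 4, 4].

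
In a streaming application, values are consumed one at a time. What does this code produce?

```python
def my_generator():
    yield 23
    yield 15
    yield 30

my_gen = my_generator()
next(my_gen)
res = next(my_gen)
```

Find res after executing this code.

Step 1: my_generator() creates a generator.
Step 2: next(my_gen) yields 23 (consumed and discarded).
Step 3: next(my_gen) yields 15, assigned to res.
Therefore res = 15.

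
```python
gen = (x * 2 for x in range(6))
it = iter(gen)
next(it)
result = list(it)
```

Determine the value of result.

Step 1: Generator produces [0, 2, 4, 6, 8, 10].
Step 2: next(it) consumes first element (0).
Step 3: list(it) collects remaining: [2, 4, 6, 8, 10].
Therefore result = [2, 4, 6, 8, 10].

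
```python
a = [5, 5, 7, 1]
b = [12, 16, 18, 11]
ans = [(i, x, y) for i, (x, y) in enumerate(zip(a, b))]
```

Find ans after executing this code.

Step 1: enumerate(zip(a, b)) gives index with paired elements:
  i=0: (5, 12)
  i=1: (5, 16)
  i=2: (7, 18)
  i=3: (1, 11)
Therefore ans = [(0, 5, 12), (1, 5, 16), (2, 7, 18), (3, 1, 11)].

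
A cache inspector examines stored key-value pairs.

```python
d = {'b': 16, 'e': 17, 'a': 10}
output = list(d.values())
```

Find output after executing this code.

Step 1: d.values() returns the dictionary values in insertion order.
Therefore output = [16, 17, 10].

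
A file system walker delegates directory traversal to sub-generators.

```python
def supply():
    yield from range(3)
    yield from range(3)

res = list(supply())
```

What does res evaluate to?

Step 1: Trace yields in order:
  yield 0
  yield 1
  yield 2
  yield 0
  yield 1
  yield 2
Therefore res = [0, 1, 2, 0, 1, 2].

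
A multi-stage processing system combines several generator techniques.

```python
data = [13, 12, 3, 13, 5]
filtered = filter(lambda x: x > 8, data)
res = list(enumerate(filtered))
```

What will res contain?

Step 1: Filter [13, 12, 3, 13, 5] for > 8: [13, 12, 13].
Step 2: enumerate re-indexes from 0: [(0, 13), (1, 12), (2, 13)].
Therefore res = [(0, 13), (1, 12), (2, 13)].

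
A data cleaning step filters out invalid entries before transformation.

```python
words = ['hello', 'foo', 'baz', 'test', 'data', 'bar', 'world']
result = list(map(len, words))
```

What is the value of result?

Step 1: Map len() to each word:
  'hello' -> 5
  'foo' -> 3
  'baz' -> 3
  'test' -> 4
  'data' -> 4
  'bar' -> 3
  'world' -> 5
Therefore result = [5, 3, 3, 4, 4, 3, 5].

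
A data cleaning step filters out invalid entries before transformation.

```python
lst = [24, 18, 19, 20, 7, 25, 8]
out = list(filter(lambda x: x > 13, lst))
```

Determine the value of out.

Step 1: Filter elements > 13:
  24: kept
  18: kept
  19: kept
  20: kept
  7: removed
  25: kept
  8: removed
Therefore out = [24, 18, 19, 20, 25].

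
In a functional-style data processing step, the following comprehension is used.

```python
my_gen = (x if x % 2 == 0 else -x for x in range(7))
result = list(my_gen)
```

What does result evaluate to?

Step 1: For each x in range(7), yield x if even, else -x:
  x=0: even, yield 0
  x=1: odd, yield -1
  x=2: even, yield 2
  x=3: odd, yield -3
  x=4: even, yield 4
  x=5: odd, yield -5
  x=6: even, yield 6
Therefore result = [0, -1, 2, -3, 4, -5, 6].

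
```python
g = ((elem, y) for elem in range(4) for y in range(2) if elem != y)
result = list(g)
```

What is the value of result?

Step 1: Nested generator over range(4) x range(2) where elem != y:
  (0, 0): excluded (elem == y)
  (0, 1): included
  (1, 0): included
  (1, 1): excluded (elem == y)
  (2, 0): included
  (2, 1): included
  (3, 0): included
  (3, 1): included
Therefore result = [(0, 1), (1, 0), (2, 0), (2, 1), (3, 0), (3, 1)].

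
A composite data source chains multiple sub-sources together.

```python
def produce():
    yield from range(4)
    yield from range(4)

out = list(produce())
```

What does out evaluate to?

Step 1: Trace yields in order:
  yield 0
  yield 1
  yield 2
  yield 3
  yield 0
  yield 1
  yield 2
  yield 3
Therefore out = [0, 1, 2, 3, 0, 1, 2, 3].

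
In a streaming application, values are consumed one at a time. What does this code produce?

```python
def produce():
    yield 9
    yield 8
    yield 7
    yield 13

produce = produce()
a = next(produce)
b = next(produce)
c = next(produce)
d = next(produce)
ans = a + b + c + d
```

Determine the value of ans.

Step 1: Create generator and consume all values:
  a = next(produce) = 9
  b = next(produce) = 8
  c = next(produce) = 7
  d = next(produce) = 13
Step 2: ans = 9 + 8 + 7 + 13 = 37.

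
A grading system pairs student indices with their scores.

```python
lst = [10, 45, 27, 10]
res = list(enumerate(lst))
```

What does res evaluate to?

Step 1: enumerate pairs each element with its index:
  (0, 10)
  (1, 45)
  (2, 27)
  (3, 10)
Therefore res = [(0, 10), (1, 45), (2, 27), (3, 10)].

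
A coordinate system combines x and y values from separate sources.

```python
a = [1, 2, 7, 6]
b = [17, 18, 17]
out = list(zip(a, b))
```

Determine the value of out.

Step 1: zip stops at shortest (len(a)=4, len(b)=3):
  Index 0: (1, 17)
  Index 1: (2, 18)
  Index 2: (7, 17)
Step 2: Last element of a (6) has no pair, dropped.
Therefore out = [(1, 17), (2, 18), (7, 17)].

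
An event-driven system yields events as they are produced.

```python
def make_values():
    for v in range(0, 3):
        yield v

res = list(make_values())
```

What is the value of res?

Step 1: The generator yields each value from range(0, 3).
Step 2: list() consumes all yields: [0, 1, 2].
Therefore res = [0, 1, 2].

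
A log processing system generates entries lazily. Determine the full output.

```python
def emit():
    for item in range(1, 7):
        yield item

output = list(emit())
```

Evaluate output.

Step 1: The generator yields each value from range(1, 7).
Step 2: list() consumes all yields: [1, 2, 3, 4, 5, 6].
Therefore output = [1, 2, 3, 4, 5, 6].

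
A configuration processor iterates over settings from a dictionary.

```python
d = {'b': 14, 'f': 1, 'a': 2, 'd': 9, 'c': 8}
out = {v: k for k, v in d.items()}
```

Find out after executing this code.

Step 1: Invert dict (swap keys and values):
  'b': 14 -> 14: 'b'
  'f': 1 -> 1: 'f'
  'a': 2 -> 2: 'a'
  'd': 9 -> 9: 'd'
  'c': 8 -> 8: 'c'
Therefore out = {14: 'b', 1: 'f', 2: 'a', 9: 'd', 8: 'c'}.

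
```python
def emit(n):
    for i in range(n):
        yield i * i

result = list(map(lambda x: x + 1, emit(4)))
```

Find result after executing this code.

Step 1: emit(4) yields squares: [0, 1, 4, 9].
Step 2: map adds 1 to each: [1, 2, 5, 10].
Therefore result = [1, 2, 5, 10].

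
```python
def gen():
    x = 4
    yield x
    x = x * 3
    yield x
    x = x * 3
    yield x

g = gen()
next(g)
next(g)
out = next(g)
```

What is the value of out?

Step 1: Trace through generator execution:
  Yield 1: x starts at 4, yield 4
  Yield 2: x = 4 * 3 = 12, yield 12
  Yield 3: x = 12 * 3 = 36, yield 36
Step 2: First next() gets 4, second next() gets the second value, third next() yields 36.
Therefore out = 36.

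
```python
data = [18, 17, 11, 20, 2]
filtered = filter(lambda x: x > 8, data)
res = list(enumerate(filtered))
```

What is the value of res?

Step 1: Filter [18, 17, 11, 20, 2] for > 8: [18, 17, 11, 20].
Step 2: enumerate re-indexes from 0: [(0, 18), (1, 17), (2, 11), (3, 20)].
Therefore res = [(0, 18), (1, 17), (2, 11), (3, 20)].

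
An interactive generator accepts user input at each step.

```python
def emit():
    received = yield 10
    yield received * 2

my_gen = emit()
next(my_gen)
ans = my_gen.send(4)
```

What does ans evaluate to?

Step 1: next(my_gen) advances to first yield, producing 10.
Step 2: send(4) resumes, received = 4.
Step 3: yield received * 2 = 4 * 2 = 8.
Therefore ans = 8.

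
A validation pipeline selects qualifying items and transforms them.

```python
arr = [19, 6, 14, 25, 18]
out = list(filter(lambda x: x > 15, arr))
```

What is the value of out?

Step 1: Filter elements > 15:
  19: kept
  6: removed
  14: removed
  25: kept
  18: kept
Therefore out = [19, 25, 18].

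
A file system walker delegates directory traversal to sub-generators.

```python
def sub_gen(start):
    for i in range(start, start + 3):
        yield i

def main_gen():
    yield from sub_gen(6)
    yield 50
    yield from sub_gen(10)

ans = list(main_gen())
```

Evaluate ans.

Step 1: main_gen() delegates to sub_gen(6):
  yield 6
  yield 7
  yield 8
Step 2: yield 50
Step 3: Delegates to sub_gen(10):
  yield 10
  yield 11
  yield 12
Therefore ans = [6, 7, 8, 50, 10, 11, 12].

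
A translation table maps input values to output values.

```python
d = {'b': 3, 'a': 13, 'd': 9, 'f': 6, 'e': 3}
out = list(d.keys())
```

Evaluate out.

Step 1: d.keys() returns the dictionary keys in insertion order.
Therefore out = ['b', 'a', 'd', 'f', 'e'].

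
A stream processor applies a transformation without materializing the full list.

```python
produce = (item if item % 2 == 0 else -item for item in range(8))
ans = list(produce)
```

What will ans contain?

Step 1: For each item in range(8), yield item if even, else -item:
  item=0: even, yield 0
  item=1: odd, yield -1
  item=2: even, yield 2
  item=3: odd, yield -3
  item=4: even, yield 4
  item=5: odd, yield -5
  item=6: even, yield 6
  item=7: odd, yield -7
Therefore ans = [0, -1, 2, -3, 4, -5, 6, -7].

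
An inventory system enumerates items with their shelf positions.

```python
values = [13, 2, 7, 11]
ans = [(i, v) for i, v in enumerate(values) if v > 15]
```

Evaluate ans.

Step 1: Filter enumerate([13, 2, 7, 11]) keeping v > 15:
  (0, 13): 13 <= 15, excluded
  (1, 2): 2 <= 15, excluded
  (2, 7): 7 <= 15, excluded
  (3, 11): 11 <= 15, excluded
Therefore ans = [].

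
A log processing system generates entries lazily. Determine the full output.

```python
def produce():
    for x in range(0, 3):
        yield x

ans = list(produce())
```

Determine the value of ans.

Step 1: The generator yields each value from range(0, 3).
Step 2: list() consumes all yields: [0, 1, 2].
Therefore ans = [0, 1, 2].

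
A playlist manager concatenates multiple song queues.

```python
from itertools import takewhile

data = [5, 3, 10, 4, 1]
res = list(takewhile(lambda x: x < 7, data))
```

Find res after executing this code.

Step 1: takewhile stops at first element >= 7:
  5 < 7: take
  3 < 7: take
  10 >= 7: stop
Therefore res = [5, 3].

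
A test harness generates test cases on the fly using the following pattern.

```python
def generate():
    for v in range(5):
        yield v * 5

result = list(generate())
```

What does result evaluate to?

Step 1: For each v in range(5), yield v * 5:
  v=0: yield 0 * 5 = 0
  v=1: yield 1 * 5 = 5
  v=2: yield 2 * 5 = 10
  v=3: yield 3 * 5 = 15
  v=4: yield 4 * 5 = 20
Therefore result = [0, 5, 10, 15, 20].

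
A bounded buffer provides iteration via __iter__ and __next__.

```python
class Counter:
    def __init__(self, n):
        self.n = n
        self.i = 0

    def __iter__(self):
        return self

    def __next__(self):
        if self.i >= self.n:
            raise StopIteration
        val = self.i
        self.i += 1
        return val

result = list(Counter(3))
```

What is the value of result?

Step 1: Counter(3) creates an iterator counting 0 to 2.
Step 2: list() consumes all values: [0, 1, 2].
Therefore result = [0, 1, 2].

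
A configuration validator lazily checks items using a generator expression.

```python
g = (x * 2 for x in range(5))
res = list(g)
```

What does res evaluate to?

Step 1: For each x in range(5), compute x*2:
  x=0: 0*2 = 0
  x=1: 1*2 = 2
  x=2: 2*2 = 4
  x=3: 3*2 = 6
  x=4: 4*2 = 8
Therefore res = [0, 2, 4, 6, 8].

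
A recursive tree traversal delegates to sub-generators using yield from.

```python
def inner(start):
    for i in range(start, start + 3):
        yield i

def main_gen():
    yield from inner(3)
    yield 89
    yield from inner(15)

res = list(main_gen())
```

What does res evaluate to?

Step 1: main_gen() delegates to inner(3):
  yield 3
  yield 4
  yield 5
Step 2: yield 89
Step 3: Delegates to inner(15):
  yield 15
  yield 16
  yield 17
Therefore res = [3, 4, 5, 89, 15, 16, 17].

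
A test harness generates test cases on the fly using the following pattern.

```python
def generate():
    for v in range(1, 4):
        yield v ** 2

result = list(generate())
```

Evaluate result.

Step 1: For each v in range(1, 4), yield v**2:
  v=1: yield 1**2 = 1
  v=2: yield 2**2 = 4
  v=3: yield 3**2 = 9
Therefore result = [1, 4, 9].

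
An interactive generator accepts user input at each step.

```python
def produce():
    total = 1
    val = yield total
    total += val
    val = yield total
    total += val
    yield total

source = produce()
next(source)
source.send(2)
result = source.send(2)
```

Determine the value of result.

Step 1: next() -> yield total=1.
Step 2: send(2) -> val=2, total = 1+2 = 3, yield 3.
Step 3: send(2) -> val=2, total = 3+2 = 5, yield 5.
Therefore result = 5.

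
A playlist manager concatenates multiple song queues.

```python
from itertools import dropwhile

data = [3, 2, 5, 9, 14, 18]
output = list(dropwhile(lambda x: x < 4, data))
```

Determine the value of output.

Step 1: dropwhile drops elements while < 4:
  3 < 4: dropped
  2 < 4: dropped
  5: kept (dropping stopped)
Step 2: Remaining elements kept regardless of condition.
Therefore output = [5, 9, 14, 18].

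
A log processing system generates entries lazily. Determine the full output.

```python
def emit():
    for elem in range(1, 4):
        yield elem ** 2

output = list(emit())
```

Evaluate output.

Step 1: For each elem in range(1, 4), yield elem**2:
  elem=1: yield 1**2 = 1
  elem=2: yield 2**2 = 4
  elem=3: yield 3**2 = 9
Therefore output = [1, 4, 9].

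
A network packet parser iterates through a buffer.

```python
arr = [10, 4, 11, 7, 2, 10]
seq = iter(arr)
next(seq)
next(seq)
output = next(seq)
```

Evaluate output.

Step 1: Create iterator over [10, 4, 11, 7, 2, 10].
Step 2: next() consumes 10.
Step 3: next() consumes 4.
Step 4: next() returns 11.
Therefore output = 11.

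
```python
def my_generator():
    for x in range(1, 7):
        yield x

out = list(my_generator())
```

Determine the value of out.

Step 1: The generator yields each value from range(1, 7).
Step 2: list() consumes all yields: [1, 2, 3, 4, 5, 6].
Therefore out = [1, 2, 3, 4, 5, 6].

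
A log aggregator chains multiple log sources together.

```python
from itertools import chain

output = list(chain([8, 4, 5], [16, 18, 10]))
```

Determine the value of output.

Step 1: chain() concatenates iterables: [8, 4, 5] + [16, 18, 10].
Therefore output = [8, 4, 5, 16, 18, 10].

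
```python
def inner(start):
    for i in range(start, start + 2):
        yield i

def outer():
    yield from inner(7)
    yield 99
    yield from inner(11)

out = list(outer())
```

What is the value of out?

Step 1: outer() delegates to inner(7):
  yield 7
  yield 8
Step 2: yield 99
Step 3: Delegates to inner(11):
  yield 11
  yield 12
Therefore out = [7, 8, 99, 11, 12].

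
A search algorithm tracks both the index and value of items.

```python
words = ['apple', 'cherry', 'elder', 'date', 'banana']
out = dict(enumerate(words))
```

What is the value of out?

Step 1: enumerate pairs indices with words:
  0 -> 'apple'
  1 -> 'cherry'
  2 -> 'elder'
  3 -> 'date'
  4 -> 'banana'
Therefore out = {0: 'apple', 1: 'cherry', 2: 'elder', 3: 'date', 4: 'banana'}.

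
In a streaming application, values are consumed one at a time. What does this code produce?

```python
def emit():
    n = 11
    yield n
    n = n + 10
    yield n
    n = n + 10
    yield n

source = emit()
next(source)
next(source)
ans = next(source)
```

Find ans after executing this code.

Step 1: Trace through generator execution:
  Yield 1: n starts at 11, yield 11
  Yield 2: n = 11 + 10 = 21, yield 21
  Yield 3: n = 21 + 10 = 31, yield 31
Step 2: First next() gets 11, second next() gets the second value, third next() yields 31.
Therefore ans = 31.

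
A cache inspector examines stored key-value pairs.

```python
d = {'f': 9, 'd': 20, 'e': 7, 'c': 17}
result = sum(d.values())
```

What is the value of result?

Step 1: d.values() = [9, 20, 7, 17].
Step 2: sum = 53.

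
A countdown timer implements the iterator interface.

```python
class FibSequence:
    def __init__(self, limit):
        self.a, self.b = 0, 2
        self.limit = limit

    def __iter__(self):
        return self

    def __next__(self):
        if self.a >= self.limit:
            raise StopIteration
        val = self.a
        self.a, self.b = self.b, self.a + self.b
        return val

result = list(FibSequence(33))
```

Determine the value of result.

Step 1: Fibonacci-like sequence (a=0, b=2) until >= 33:
  Yield 0, then a,b = 2,2
  Yield 2, then a,b = 2,4
  Yield 2, then a,b = 4,6
  Yield 4, then a,b = 6,10
  Yield 6, then a,b = 10,16
  Yield 10, then a,b = 16,26
  Yield 16, then a,b = 26,42
  Yield 26, then a,b = 42,68
Step 2: 42 >= 33, stop.
Therefore result = [0, 2, 2, 4, 6, 10, 16, 26].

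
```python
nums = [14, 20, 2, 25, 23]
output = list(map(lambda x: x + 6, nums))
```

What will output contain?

Step 1: Apply lambda x: x + 6 to each element:
  14 -> 20
  20 -> 26
  2 -> 8
  25 -> 31
  23 -> 29
Therefore output = [20, 26, 8, 31, 29].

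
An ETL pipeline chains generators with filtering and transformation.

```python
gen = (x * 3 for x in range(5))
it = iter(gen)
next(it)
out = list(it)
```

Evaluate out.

Step 1: Generator produces [0, 3, 6, 9, 12].
Step 2: next(it) consumes first element (0).
Step 3: list(it) collects remaining: [3, 6, 9, 12].
Therefore out = [3, 6, 9, 12].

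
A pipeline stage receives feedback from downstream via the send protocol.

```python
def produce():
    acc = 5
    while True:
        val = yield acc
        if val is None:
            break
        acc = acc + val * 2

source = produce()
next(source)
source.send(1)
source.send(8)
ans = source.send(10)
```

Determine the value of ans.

Step 1: next() -> yield acc=5.
Step 2: send(1) -> val=1, acc = 5 + 1*2 = 7, yield 7.
Step 3: send(8) -> val=8, acc = 7 + 8*2 = 23, yield 23.
Step 4: send(10) -> val=10, acc = 23 + 10*2 = 43, yield 43.
Therefore ans = 43.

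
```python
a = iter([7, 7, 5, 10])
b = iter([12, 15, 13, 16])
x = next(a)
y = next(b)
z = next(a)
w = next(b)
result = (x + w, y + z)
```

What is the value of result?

Step 1: a iterates [7, 7, 5, 10], b iterates [12, 15, 13, 16].
Step 2: x = next(a) = 7, y = next(b) = 12.
Step 3: z = next(a) = 7, w = next(b) = 15.
Step 4: result = (7 + 15, 12 + 7) = (22, 19).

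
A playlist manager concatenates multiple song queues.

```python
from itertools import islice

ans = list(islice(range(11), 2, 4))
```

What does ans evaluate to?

Step 1: islice(range(11), 2, 4) takes elements at indices [2, 4).
Step 2: Elements: [2, 3].
Therefore ans = [2, 3].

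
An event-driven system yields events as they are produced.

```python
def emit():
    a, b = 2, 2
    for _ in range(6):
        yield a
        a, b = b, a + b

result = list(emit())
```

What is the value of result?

Step 1: Fibonacci-like sequence starting with a=2, b=2:
  Iteration 1: yield a=2, then a,b = 2,4
  Iteration 2: yield a=2, then a,b = 4,6
  Iteration 3: yield a=4, then a,b = 6,10
  Iteration 4: yield a=6, then a,b = 10,16
  Iteration 5: yield a=10, then a,b = 16,26
  Iteration 6: yield a=16, then a,b = 26,42
Therefore result = [2, 2, 4, 6, 10, 16].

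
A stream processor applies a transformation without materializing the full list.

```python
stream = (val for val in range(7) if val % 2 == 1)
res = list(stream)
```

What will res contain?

Step 1: Filter range(7) keeping only odd values:
  val=0: even, excluded
  val=1: odd, included
  val=2: even, excluded
  val=3: odd, included
  val=4: even, excluded
  val=5: odd, included
  val=6: even, excluded
Therefore res = [1, 3, 5].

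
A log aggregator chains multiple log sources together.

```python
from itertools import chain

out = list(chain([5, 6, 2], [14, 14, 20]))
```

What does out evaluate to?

Step 1: chain() concatenates iterables: [5, 6, 2] + [14, 14, 20].
Therefore out = [5, 6, 2, 14, 14, 20].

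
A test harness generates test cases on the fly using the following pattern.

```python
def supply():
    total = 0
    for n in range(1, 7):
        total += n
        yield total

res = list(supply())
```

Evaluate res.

Step 1: Generator accumulates running sum:
  n=1: total = 1, yield 1
  n=2: total = 3, yield 3
  n=3: total = 6, yield 6
  n=4: total = 10, yield 10
  n=5: total = 15, yield 15
  n=6: total = 21, yield 21
Therefore res = [1, 3, 6, 10, 15, 21].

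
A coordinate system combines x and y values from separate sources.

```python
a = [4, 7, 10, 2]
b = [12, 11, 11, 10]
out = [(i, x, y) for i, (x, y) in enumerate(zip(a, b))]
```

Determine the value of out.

Step 1: enumerate(zip(a, b)) gives index with paired elements:
  i=0: (4, 12)
  i=1: (7, 11)
  i=2: (10, 11)
  i=3: (2, 10)
Therefore out = [(0, 4, 12), (1, 7, 11), (2, 10, 11), (3, 2, 10)].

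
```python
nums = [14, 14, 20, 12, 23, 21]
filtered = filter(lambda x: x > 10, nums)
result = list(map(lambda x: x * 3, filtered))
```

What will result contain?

Step 1: Filter nums for elements > 10:
  14: kept
  14: kept
  20: kept
  12: kept
  23: kept
  21: kept
Step 2: Map x * 3 on filtered [14, 14, 20, 12, 23, 21]:
  14 -> 42
  14 -> 42
  20 -> 60
  12 -> 36
  23 -> 69
  21 -> 63
Therefore result = [42, 42, 60, 36, 69, 63].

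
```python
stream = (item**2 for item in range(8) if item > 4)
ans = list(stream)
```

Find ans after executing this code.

Step 1: For range(8), keep item > 4, then square:
  item=0: 0 <= 4, excluded
  item=1: 1 <= 4, excluded
  item=2: 2 <= 4, excluded
  item=3: 3 <= 4, excluded
  item=4: 4 <= 4, excluded
  item=5: 5 > 4, yield 5**2 = 25
  item=6: 6 > 4, yield 6**2 = 36
  item=7: 7 > 4, yield 7**2 = 49
Therefore ans = [25, 36, 49].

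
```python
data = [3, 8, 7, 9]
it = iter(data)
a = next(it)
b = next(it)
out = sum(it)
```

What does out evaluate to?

Step 1: Create iterator over [3, 8, 7, 9].
Step 2: a = next() = 3, b = next() = 8.
Step 3: sum() of remaining [7, 9] = 16.
Therefore out = 16.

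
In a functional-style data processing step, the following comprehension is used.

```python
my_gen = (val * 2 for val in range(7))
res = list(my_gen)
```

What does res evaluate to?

Step 1: For each val in range(7), compute val*2:
  val=0: 0*2 = 0
  val=1: 1*2 = 2
  val=2: 2*2 = 4
  val=3: 3*2 = 6
  val=4: 4*2 = 8
  val=5: 5*2 = 10
  val=6: 6*2 = 12
Therefore res = [0, 2, 4, 6, 8, 10, 12].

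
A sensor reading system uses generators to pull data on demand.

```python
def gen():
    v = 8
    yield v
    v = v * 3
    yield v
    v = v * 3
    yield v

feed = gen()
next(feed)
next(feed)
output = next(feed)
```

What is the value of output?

Step 1: Trace through generator execution:
  Yield 1: v starts at 8, yield 8
  Yield 2: v = 8 * 3 = 24, yield 24
  Yield 3: v = 24 * 3 = 72, yield 72
Step 2: First next() gets 8, second next() gets the second value, third next() yields 72.
Therefore output = 72.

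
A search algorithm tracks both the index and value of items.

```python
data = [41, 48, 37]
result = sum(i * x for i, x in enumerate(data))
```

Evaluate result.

Step 1: Compute i * x for each (i, x) in enumerate([41, 48, 37]):
  i=0, x=41: 0*41 = 0
  i=1, x=48: 1*48 = 48
  i=2, x=37: 2*37 = 74
Step 2: sum = 0 + 48 + 74 = 122.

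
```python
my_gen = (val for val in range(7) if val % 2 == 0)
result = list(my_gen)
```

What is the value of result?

Step 1: Filter range(7) keeping only even values:
  val=0: even, included
  val=1: odd, excluded
  val=2: even, included
  val=3: odd, excluded
  val=4: even, included
  val=5: odd, excluded
  val=6: even, included
Therefore result = [0, 2, 4, 6].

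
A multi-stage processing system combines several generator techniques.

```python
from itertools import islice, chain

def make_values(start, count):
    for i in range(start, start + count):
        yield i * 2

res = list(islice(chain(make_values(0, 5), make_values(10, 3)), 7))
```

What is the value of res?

Step 1: make_values(0, 5) yields [0, 2, 4, 6, 8].
Step 2: make_values(10, 3) yields [20, 22, 24].
Step 3: chain concatenates: [0, 2, 4, 6, 8, 20, 22, 24].
Step 4: islice takes first 7: [0, 2, 4, 6, 8, 20, 22].
Therefore res = [0, 2, 4, 6, 8, 20, 22].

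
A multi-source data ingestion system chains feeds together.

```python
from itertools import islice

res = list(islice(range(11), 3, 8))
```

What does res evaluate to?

Step 1: islice(range(11), 3, 8) takes elements at indices [3, 8).
Step 2: Elements: [3, 4, 5, 6, 7].
Therefore res = [3, 4, 5, 6, 7].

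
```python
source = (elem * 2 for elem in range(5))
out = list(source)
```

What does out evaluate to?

Step 1: For each elem in range(5), compute elem*2:
  elem=0: 0*2 = 0
  elem=1: 1*2 = 2
  elem=2: 2*2 = 4
  elem=3: 3*2 = 6
  elem=4: 4*2 = 8
Therefore out = [0, 2, 4, 6, 8].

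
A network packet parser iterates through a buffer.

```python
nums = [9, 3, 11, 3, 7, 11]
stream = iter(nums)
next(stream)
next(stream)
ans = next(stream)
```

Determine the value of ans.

Step 1: Create iterator over [9, 3, 11, 3, 7, 11].
Step 2: next() consumes 9.
Step 3: next() consumes 3.
Step 4: next() returns 11.
Therefore ans = 11.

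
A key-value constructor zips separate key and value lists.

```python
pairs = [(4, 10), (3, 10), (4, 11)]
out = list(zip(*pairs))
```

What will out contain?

Step 1: zip(*pairs) transposes: unzips [(4, 10), (3, 10), (4, 11)] into separate sequences.
Step 2: First elements: (4, 3, 4), second elements: (10, 10, 11).
Therefore out = [(4, 3, 4), (10, 10, 11)].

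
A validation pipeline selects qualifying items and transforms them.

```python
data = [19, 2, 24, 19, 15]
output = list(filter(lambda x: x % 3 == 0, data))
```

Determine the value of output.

Step 1: Filter elements divisible by 3:
  19 % 3 = 1: removed
  2 % 3 = 2: removed
  24 % 3 = 0: kept
  19 % 3 = 1: removed
  15 % 3 = 0: kept
Therefore output = [24, 15].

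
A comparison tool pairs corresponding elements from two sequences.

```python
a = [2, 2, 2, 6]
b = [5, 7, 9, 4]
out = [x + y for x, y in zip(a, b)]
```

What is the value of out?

Step 1: Add corresponding elements:
  2 + 5 = 7
  2 + 7 = 9
  2 + 9 = 11
  6 + 4 = 10
Therefore out = [7, 9, 11, 10].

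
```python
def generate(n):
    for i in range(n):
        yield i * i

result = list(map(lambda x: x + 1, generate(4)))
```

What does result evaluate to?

Step 1: generate(4) yields squares: [0, 1, 4, 9].
Step 2: map adds 1 to each: [1, 2, 5, 10].
Therefore result = [1, 2, 5, 10].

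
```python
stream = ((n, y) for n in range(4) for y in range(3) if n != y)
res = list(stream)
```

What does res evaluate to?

Step 1: Nested generator over range(4) x range(3) where n != y:
  (0, 0): excluded (n == y)
  (0, 1): included
  (0, 2): included
  (1, 0): included
  (1, 1): excluded (n == y)
  (1, 2): included
  (2, 0): included
  (2, 1): included
  (2, 2): excluded (n == y)
  (3, 0): included
  (3, 1): included
  (3, 2): included
Therefore res = [(0, 1), (0, 2), (1, 0), (1, 2), (2, 0), (2, 1), (3, 0), (3, 1), (3, 2)].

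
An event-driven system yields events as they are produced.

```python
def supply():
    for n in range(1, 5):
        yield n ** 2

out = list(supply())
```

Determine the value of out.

Step 1: For each n in range(1, 5), yield n**2:
  n=1: yield 1**2 = 1
  n=2: yield 2**2 = 4
  n=3: yield 3**2 = 9
  n=4: yield 4**2 = 16
Therefore out = [1, 4, 9, 16].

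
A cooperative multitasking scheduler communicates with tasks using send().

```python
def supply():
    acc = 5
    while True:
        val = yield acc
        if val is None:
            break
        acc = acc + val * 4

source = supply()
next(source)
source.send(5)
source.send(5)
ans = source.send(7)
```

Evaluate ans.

Step 1: next() -> yield acc=5.
Step 2: send(5) -> val=5, acc = 5 + 5*4 = 25, yield 25.
Step 3: send(5) -> val=5, acc = 25 + 5*4 = 45, yield 45.
Step 4: send(7) -> val=7, acc = 45 + 7*4 = 73, yield 73.
Therefore ans = 73.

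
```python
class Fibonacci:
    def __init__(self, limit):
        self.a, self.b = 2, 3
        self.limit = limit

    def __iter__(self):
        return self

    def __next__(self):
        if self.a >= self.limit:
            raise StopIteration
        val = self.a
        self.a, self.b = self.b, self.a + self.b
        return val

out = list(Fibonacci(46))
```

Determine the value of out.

Step 1: Fibonacci-like sequence (a=2, b=3) until >= 46:
  Yield 2, then a,b = 3,5
  Yield 3, then a,b = 5,8
  Yield 5, then a,b = 8,13
  Yield 8, then a,b = 13,21
  Yield 13, then a,b = 21,34
  Yield 21, then a,b = 34,55
  Yield 34, then a,b = 55,89
Step 2: 55 >= 46, stop.
Therefore out = [2, 3, 5, 8, 13, 21, 34].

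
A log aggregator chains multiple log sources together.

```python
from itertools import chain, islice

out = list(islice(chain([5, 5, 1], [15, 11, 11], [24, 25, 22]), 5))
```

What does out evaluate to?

Step 1: chain([5, 5, 1], [15, 11, 11], [24, 25, 22]) = [5, 5, 1, 15, 11, 11, 24, 25, 22].
Step 2: islice takes first 5 elements: [5, 5, 1, 15, 11].
Therefore out = [5, 5, 1, 15, 11].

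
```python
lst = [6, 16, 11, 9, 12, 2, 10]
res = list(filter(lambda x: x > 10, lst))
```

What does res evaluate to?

Step 1: Filter elements > 10:
  6: removed
  16: kept
  11: kept
  9: removed
  12: kept
  2: removed
  10: removed
Therefore res = [16, 11, 12].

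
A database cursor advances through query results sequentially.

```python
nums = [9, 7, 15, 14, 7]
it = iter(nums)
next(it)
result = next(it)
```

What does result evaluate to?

Step 1: Create iterator over [9, 7, 15, 14, 7].
Step 2: next() consumes 9.
Step 3: next() returns 7.
Therefore result = 7.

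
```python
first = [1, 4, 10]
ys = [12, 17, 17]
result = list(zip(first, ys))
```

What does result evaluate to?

Step 1: zip pairs elements at same index:
  Index 0: (1, 12)
  Index 1: (4, 17)
  Index 2: (10, 17)
Therefore result = [(1, 12), (4, 17), (10, 17)].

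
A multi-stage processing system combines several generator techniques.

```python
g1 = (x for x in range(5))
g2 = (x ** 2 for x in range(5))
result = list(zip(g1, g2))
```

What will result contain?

Step 1: g1 produces [0, 1, 2, 3, 4].
Step 2: g2 produces [0, 1, 4, 9, 16].
Step 3: zip pairs them: [(0, 0), (1, 1), (2, 4), (3, 9), (4, 16)].
Therefore result = [(0, 0), (1, 1), (2, 4), (3, 9), (4, 16)].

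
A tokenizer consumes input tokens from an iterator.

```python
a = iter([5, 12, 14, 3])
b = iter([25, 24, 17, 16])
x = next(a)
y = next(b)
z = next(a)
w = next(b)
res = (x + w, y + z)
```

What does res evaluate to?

Step 1: a iterates [5, 12, 14, 3], b iterates [25, 24, 17, 16].
Step 2: x = next(a) = 5, y = next(b) = 25.
Step 3: z = next(a) = 12, w = next(b) = 24.
Step 4: res = (5 + 24, 25 + 12) = (29, 37).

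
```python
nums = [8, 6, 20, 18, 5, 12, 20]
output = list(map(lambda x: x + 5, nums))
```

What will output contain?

Step 1: Apply lambda x: x + 5 to each element:
  8 -> 13
  6 -> 11
  20 -> 25
  18 -> 23
  5 -> 10
  12 -> 17
  20 -> 25
Therefore output = [13, 11, 25, 23, 10, 17, 25].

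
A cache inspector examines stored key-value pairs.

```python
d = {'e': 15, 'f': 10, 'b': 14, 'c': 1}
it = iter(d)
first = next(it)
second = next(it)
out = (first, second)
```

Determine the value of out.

Step 1: iter(d) iterates over keys: ['e', 'f', 'b', 'c'].
Step 2: first = next(it) = 'e', second = next(it) = 'f'.
Therefore out = ('e', 'f').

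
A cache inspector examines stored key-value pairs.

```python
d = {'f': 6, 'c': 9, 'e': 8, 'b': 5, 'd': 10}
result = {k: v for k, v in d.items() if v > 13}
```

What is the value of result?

Step 1: Filter items where value > 13:
  'f': 6 <= 13: removed
  'c': 9 <= 13: removed
  'e': 8 <= 13: removed
  'b': 5 <= 13: removed
  'd': 10 <= 13: removed
Therefore result = {}.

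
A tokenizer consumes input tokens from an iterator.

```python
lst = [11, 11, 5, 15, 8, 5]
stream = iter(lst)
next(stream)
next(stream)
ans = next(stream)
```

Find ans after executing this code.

Step 1: Create iterator over [11, 11, 5, 15, 8, 5].
Step 2: next() consumes 11.
Step 3: next() consumes 11.
Step 4: next() returns 5.
Therefore ans = 5.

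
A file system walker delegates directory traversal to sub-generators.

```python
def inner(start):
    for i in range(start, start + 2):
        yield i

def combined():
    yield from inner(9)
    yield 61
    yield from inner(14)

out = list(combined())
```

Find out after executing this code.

Step 1: combined() delegates to inner(9):
  yield 9
  yield 10
Step 2: yield 61
Step 3: Delegates to inner(14):
  yield 14
  yield 15
Therefore out = [9, 10, 61, 14, 15].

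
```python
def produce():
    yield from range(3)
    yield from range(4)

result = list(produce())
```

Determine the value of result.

Step 1: Trace yields in order:
  yield 0
  yield 1
  yield 2
  yield 0
  yield 1
  yield 2
  yield 3
Therefore result = [0, 1, 2, 0, 1, 2, 3].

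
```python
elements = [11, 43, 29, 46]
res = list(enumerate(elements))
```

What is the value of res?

Step 1: enumerate pairs each element with its index:
  (0, 11)
  (1, 43)
  (2, 29)
  (3, 46)
Therefore res = [(0, 11), (1, 43), (2, 29), (3, 46)].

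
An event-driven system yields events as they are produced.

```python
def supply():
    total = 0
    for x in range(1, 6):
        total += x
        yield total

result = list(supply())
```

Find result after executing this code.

Step 1: Generator accumulates running sum:
  x=1: total = 1, yield 1
  x=2: total = 3, yield 3
  x=3: total = 6, yield 6
  x=4: total = 10, yield 10
  x=5: total = 15, yield 15
Therefore result = [1, 3, 6, 10, 15].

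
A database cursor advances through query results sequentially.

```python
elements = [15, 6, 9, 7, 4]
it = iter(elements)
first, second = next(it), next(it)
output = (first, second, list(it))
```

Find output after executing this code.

Step 1: Create iterator over [15, 6, 9, 7, 4].
Step 2: first = 15, second = 6.
Step 3: Remaining elements: [9, 7, 4].
Therefore output = (15, 6, [9, 7, 4]).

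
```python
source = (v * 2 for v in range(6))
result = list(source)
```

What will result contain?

Step 1: For each v in range(6), compute v*2:
  v=0: 0*2 = 0
  v=1: 1*2 = 2
  v=2: 2*2 = 4
  v=3: 3*2 = 6
  v=4: 4*2 = 8
  v=5: 5*2 = 10
Therefore result = [0, 2, 4, 6, 8, 10].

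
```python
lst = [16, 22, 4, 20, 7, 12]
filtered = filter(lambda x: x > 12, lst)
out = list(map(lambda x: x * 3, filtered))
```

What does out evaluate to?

Step 1: Filter lst for elements > 12:
  16: kept
  22: kept
  4: removed
  20: kept
  7: removed
  12: removed
Step 2: Map x * 3 on filtered [16, 22, 20]:
  16 -> 48
  22 -> 66
  20 -> 60
Therefore out = [48, 66, 60].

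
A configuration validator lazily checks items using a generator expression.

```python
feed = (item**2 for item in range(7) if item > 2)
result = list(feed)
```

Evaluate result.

Step 1: For range(7), keep item > 2, then square:
  item=0: 0 <= 2, excluded
  item=1: 1 <= 2, excluded
  item=2: 2 <= 2, excluded
  item=3: 3 > 2, yield 3**2 = 9
  item=4: 4 > 2, yield 4**2 = 16
  item=5: 5 > 2, yield 5**2 = 25
  item=6: 6 > 2, yield 6**2 = 36
Therefore result = [9, 16, 25, 36].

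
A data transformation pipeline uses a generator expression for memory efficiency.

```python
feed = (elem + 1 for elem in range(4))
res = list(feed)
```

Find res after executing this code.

Step 1: For each elem in range(4), compute elem+1:
  elem=0: 0+1 = 1
  elem=1: 1+1 = 2
  elem=2: 2+1 = 3
  elem=3: 3+1 = 4
Therefore res = [1, 2, 3, 4].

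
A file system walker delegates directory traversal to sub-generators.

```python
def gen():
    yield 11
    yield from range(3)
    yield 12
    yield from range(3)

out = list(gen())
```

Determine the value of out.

Step 1: Trace yields in order:
  yield 11
  yield 0
  yield 1
  yield 2
  yield 12
  yield 0
  yield 1
  yield 2
Therefore out = [11, 0, 1, 2, 12, 0, 1, 2].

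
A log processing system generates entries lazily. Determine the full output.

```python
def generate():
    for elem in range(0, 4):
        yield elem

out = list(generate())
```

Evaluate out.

Step 1: The generator yields each value from range(0, 4).
Step 2: list() consumes all yields: [0, 1, 2, 3].
Therefore out = [0, 1, 2, 3].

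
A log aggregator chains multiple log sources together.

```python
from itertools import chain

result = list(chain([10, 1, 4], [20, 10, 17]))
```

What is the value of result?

Step 1: chain() concatenates iterables: [10, 1, 4] + [20, 10, 17].
Therefore result = [10, 1, 4, 20, 10, 17].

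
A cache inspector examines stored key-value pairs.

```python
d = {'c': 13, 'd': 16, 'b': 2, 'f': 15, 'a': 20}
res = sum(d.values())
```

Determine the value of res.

Step 1: d.values() = [13, 16, 2, 15, 20].
Step 2: sum = 66.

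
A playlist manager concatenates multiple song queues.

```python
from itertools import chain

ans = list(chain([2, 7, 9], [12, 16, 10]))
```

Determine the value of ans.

Step 1: chain() concatenates iterables: [2, 7, 9] + [12, 16, 10].
Therefore ans = [2, 7, 9, 12, 16, 10].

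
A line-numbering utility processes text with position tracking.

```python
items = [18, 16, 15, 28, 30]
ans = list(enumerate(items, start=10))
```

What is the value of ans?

Step 1: enumerate with start=10:
  (10, 18)
  (11, 16)
  (12, 15)
  (13, 28)
  (14, 30)
Therefore ans = [(10, 18), (11, 16), (12, 15), (13, 28), (14, 30)].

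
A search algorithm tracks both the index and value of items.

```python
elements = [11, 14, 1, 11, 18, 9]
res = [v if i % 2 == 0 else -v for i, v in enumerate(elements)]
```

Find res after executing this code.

Step 1: For each (i, v), keep v if i is even, negate if odd:
  i=0 (even): keep 11
  i=1 (odd): negate to -14
  i=2 (even): keep 1
  i=3 (odd): negate to -11
  i=4 (even): keep 18
  i=5 (odd): negate to -9
Therefore res = [11, -14, 1, -11, 18, -9].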